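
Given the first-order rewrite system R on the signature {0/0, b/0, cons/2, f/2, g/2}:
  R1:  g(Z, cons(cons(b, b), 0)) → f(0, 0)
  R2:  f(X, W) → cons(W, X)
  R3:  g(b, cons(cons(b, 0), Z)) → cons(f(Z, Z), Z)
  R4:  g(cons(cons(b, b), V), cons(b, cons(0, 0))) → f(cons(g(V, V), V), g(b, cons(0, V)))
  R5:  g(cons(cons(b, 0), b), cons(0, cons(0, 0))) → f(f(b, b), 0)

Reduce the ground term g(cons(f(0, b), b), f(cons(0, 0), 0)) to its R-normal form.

1. g(cons(f(0, b), b), f(cons(0, 0), 0))  →  g(cons(cons(b, 0), b), f(cons(0, 0), 0))   [R2 at 1.1]
2. g(cons(cons(b, 0), b), f(cons(0, 0), 0))  →  g(cons(cons(b, 0), b), cons(0, cons(0, 0)))   [R2 at 2]
3. g(cons(cons(b, 0), b), cons(0, cons(0, 0)))  →  f(f(b, b), 0)   [R5 at ε]
4. f(f(b, b), 0)  →  cons(0, f(b, b))   [R2 at ε]
5. cons(0, f(b, b))  →  cons(0, cons(b, b))   [R2 at 2]

cons(0, cons(b, b))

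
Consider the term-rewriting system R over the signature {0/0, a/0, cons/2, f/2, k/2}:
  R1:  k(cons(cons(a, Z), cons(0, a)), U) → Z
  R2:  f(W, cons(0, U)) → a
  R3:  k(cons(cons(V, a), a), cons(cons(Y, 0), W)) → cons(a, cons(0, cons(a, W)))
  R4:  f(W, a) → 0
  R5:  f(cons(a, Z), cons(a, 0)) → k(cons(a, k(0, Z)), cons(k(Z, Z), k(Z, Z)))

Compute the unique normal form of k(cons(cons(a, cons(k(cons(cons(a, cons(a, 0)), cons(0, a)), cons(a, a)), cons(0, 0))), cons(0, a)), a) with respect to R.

1. k(cons(cons(a, cons(k(cons(cons(a, cons(a, 0)), cons(0, a)), cons(a, a)), cons(0, 0))), cons(0, a)), a)  →  cons(k(cons(cons(a, cons(a, 0)), cons(0, a)), cons(a, a)), cons(0, 0))   [R1 at ε]
2. cons(k(cons(cons(a, cons(a, 0)), cons(0, a)), cons(a, a)), cons(0, 0))  →  cons(cons(a, 0), cons(0, 0))   [R1 at 1]

cons(cons(a, 0), cons(0, 0))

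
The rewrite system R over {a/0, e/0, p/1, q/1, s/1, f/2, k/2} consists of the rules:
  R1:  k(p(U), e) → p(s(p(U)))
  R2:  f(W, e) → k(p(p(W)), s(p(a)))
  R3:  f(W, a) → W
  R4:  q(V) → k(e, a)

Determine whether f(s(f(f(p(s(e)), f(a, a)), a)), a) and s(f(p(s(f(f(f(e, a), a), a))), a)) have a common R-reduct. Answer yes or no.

Reduce t₁ = f(s(f(f(p(s(e)), f(a, a)), a)), a):
1. f(s(f(f(p(s(e)), f(a, a)), a)), a)  →  s(f(f(p(s(e)), f(a, a)), a))   [R3 at ε]
2. s(f(f(p(s(e)), f(a, a)), a))  →  s(f(p(s(e)), f(a, a)))   [R3 at 1]
3. s(f(p(s(e)), f(a, a)))  →  s(f(p(s(e)), a))   [R3 at 1.2]
4. s(f(p(s(e)), a))  →  s(p(s(e)))   [R3 at 1]

Reduce t₂ = s(f(p(s(f(f(f(e, a), a), a))), a)):
1. s(f(p(s(f(f(f(e, a), a), a))), a))  →  s(p(s(f(f(f(e, a), a), a))))   [R3 at 1]
2. s(p(s(f(f(f(e, a), a), a))))  →  s(p(s(f(f(e, a), a))))   [R3 at 1.1.1]
3. s(p(s(f(f(e, a), a))))  →  s(p(s(f(e, a))))   [R3 at 1.1.1]
4. s(p(s(f(e, a))))  →  s(p(s(e)))   [R3 at 1.1.1]

yes — NF(t₁) = s(p(s(e))), NF(t₂) = s(p(s(e)))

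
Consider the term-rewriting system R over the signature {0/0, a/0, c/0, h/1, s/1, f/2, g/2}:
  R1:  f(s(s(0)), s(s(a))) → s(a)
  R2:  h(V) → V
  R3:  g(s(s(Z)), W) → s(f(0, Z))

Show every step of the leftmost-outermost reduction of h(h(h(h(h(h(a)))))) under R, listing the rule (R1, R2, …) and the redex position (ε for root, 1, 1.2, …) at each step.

a

1. h(h(h(h(h(h(a))))))  →  h(h(h(h(h(a)))))   [R2 at ε]
2. h(h(h(h(h(a)))))  →  h(h(h(h(a))))   [R2 at ε]
3. h(h(h(h(a))))  →  h(h(h(a)))   [R2 at ε]
4. h(h(h(a)))  →  h(h(a))   [R2 at ε]
5. h(h(a))  →  h(a)   [R2 at ε]
6. h(a)  →  a   [R2 at ε]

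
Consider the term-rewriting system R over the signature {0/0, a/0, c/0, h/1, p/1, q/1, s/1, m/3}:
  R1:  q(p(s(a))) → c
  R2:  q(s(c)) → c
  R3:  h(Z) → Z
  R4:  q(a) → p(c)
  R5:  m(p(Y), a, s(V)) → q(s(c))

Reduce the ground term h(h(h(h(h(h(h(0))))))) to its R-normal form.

1. h(h(h(h(h(h(h(0)))))))  →  h(h(h(h(h(h(0))))))   [R3 at ε]
2. h(h(h(h(h(h(0))))))  →  h(h(h(h(h(0)))))   [R3 at ε]
3. h(h(h(h(h(0)))))  →  h(h(h(h(0))))   [R3 at ε]
4. h(h(h(h(0))))  →  h(h(h(0)))   [R3 at ε]
5. h(h(h(0)))  →  h(h(0))   [R3 at ε]
6. h(h(0))  →  h(0)   [R3 at ε]
7. h(0)  →  0   [R3 at ε]

0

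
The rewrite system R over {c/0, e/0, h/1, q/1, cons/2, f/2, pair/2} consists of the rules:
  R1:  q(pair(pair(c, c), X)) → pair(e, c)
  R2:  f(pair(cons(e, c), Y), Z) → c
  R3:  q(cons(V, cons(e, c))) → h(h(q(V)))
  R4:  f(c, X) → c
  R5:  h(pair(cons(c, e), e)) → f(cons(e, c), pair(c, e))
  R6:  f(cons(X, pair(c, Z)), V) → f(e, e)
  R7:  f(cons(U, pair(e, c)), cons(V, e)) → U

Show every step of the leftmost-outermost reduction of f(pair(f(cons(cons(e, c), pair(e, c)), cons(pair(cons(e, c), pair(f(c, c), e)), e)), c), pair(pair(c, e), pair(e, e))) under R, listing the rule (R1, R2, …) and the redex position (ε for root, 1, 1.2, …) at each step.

c

1. f(pair(f(cons(cons(e, c), pair(e, c)), cons(pair(cons(e, c), pair(f(c, c), e)), e)), c), pair(pair(c, e), pair(e, e)))  →  f(pair(cons(e, c), c), pair(pair(c, e), pair(e, e)))   [R7 at 1.1]
2. f(pair(cons(e, c), c), pair(pair(c, e), pair(e, e)))  →  c   [R2 at ε]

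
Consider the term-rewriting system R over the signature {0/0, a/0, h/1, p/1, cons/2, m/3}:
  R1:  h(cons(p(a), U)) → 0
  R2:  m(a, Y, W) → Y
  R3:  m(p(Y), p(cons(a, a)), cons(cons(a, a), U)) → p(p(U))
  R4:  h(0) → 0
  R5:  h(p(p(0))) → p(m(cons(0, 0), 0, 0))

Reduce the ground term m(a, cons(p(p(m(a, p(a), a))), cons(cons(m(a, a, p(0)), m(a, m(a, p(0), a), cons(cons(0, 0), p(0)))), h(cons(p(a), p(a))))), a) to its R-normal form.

1. m(a, cons(p(p(m(a, p(a), a))), cons(cons(m(a, a, p(0)), m(a, m(a, p(0), a), cons(cons(0, 0), p(0)))), h(cons(p(a), p(a))))), a)  →  cons(p(p(m(a, p(a), a))), cons(cons(m(a, a, p(0)), m(a, m(a, p(0), a), cons(cons(0, 0), p(0)))), h(cons(p(a), p(a)))))   [R2 at ε]
2. cons(p(p(m(a, p(a), a))), cons(cons(m(a, a, p(0)), m(a, m(a, p(0), a), cons(cons(0, 0), p(0)))), h(cons(p(a), p(a)))))  →  cons(p(p(p(a))), cons(cons(m(a, a, p(0)), m(a, m(a, p(0), a), cons(cons(0, 0), p(0)))), h(cons(p(a), p(a)))))   [R2 at 1.1.1]
3. cons(p(p(p(a))), cons(cons(m(a, a, p(0)), m(a, m(a, p(0), a), cons(cons(0, 0), p(0)))), h(cons(p(a), p(a)))))  →  cons(p(p(p(a))), cons(cons(a, m(a, m(a, p(0), a), cons(cons(0, 0), p(0)))), h(cons(p(a), p(a)))))   [R2 at 2.1.1]
4. cons(p(p(p(a))), cons(cons(a, m(a, m(a, p(0), a), cons(cons(0, 0), p(0)))), h(cons(p(a), p(a)))))  →  cons(p(p(p(a))), cons(cons(a, m(a, p(0), a)), h(cons(p(a), p(a)))))   [R2 at 2.1.2]
5. cons(p(p(p(a))), cons(cons(a, m(a, p(0), a)), h(cons(p(a), p(a)))))  →  cons(p(p(p(a))), cons(cons(a, p(0)), h(cons(p(a), p(a)))))   [R2 at 2.1.2]
6. cons(p(p(p(a))), cons(cons(a, p(0)), h(cons(p(a), p(a)))))  →  cons(p(p(p(a))), cons(cons(a, p(0)), 0))   [R1 at 2.2]

cons(p(p(p(a))), cons(cons(a, p(0)), 0))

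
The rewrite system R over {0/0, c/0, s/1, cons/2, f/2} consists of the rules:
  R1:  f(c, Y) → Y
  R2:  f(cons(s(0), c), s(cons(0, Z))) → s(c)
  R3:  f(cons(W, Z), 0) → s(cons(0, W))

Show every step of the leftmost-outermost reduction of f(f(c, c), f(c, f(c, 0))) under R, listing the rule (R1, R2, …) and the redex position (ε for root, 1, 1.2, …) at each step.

1. f(f(c, c), f(c, f(c, 0)))  →  f(c, f(c, f(c, 0)))   [R1 at 1]
2. f(c, f(c, f(c, 0)))  →  f(c, f(c, 0))   [R1 at ε]
3. f(c, f(c, 0))  →  f(c, 0)   [R1 at ε]
4. f(c, 0)  →  0   [R1 at ε]

0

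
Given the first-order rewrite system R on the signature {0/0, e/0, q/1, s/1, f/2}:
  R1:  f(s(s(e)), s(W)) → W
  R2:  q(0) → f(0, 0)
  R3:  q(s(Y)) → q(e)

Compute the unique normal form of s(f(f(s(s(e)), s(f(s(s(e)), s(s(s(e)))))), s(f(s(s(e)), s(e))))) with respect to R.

1. s(f(f(s(s(e)), s(f(s(s(e)), s(s(s(e)))))), s(f(s(s(e)), s(e)))))  →  s(f(f(s(s(e)), s(s(s(e)))), s(f(s(s(e)), s(e)))))   [R1 at 1.1]
2. s(f(f(s(s(e)), s(s(s(e)))), s(f(s(s(e)), s(e)))))  →  s(f(s(s(e)), s(f(s(s(e)), s(e)))))   [R1 at 1.1]
3. s(f(s(s(e)), s(f(s(s(e)), s(e)))))  →  s(f(s(s(e)), s(e)))   [R1 at 1]
4. s(f(s(s(e)), s(e)))  →  s(e)   [R1 at 1]

s(e)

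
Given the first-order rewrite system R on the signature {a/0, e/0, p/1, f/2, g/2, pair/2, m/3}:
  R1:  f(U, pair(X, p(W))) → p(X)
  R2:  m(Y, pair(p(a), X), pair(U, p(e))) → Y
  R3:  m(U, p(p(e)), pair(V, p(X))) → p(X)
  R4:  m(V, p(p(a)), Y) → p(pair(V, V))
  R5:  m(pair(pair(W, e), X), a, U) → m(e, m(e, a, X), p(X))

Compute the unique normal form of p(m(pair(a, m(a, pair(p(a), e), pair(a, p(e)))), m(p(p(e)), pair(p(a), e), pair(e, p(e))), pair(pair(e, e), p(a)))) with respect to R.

1. p(m(pair(a, m(a, pair(p(a), e), pair(a, p(e)))), m(p(p(e)), pair(p(a), e), pair(e, p(e))), pair(pair(e, e), p(a))))  →  p(m(pair(a, a), m(p(p(e)), pair(p(a), e), pair(e, p(e))), pair(pair(e, e), p(a))))   [R2 at 1.1.2]
2. p(m(pair(a, a), m(p(p(e)), pair(p(a), e), pair(e, p(e))), pair(pair(e, e), p(a))))  →  p(m(pair(a, a), p(p(e)), pair(pair(e, e), p(a))))   [R2 at 1.2]
3. p(m(pair(a, a), p(p(e)), pair(pair(e, e), p(a))))  →  p(p(a))   [R3 at 1]

p(p(a))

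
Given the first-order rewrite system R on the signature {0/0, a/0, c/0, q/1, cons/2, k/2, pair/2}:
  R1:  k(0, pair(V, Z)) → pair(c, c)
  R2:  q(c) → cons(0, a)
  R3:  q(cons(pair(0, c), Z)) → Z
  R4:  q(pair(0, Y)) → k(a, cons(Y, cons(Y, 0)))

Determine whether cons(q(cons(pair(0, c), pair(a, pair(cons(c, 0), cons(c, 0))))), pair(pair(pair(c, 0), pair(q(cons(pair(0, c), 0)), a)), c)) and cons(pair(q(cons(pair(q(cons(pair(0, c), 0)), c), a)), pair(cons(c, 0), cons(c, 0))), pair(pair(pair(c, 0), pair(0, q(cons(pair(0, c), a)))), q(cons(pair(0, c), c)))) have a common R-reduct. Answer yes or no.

Reduce t₁ = cons(q(cons(pair(0, c), pair(a, pair(cons(c, 0), cons(c, 0))))), pair(pair(pair(c, 0), pair(q(cons(pair(0, c), 0)), a)), c)):
1. cons(q(cons(pair(0, c), pair(a, pair(cons(c, 0), cons(c, 0))))), pair(pair(pair(c, 0), pair(q(cons(pair(0, c), 0)), a)), c))  →  cons(pair(a, pair(cons(c, 0), cons(c, 0))), pair(pair(pair(c, 0), pair(q(cons(pair(0, c), 0)), a)), c))   [R3 at 1]
2. cons(pair(a, pair(cons(c, 0), cons(c, 0))), pair(pair(pair(c, 0), pair(q(cons(pair(0, c), 0)), a)), c))  →  cons(pair(a, pair(cons(c, 0), cons(c, 0))), pair(pair(pair(c, 0), pair(0, a)), c))   [R3 at 2.1.2.1]

Reduce t₂ = cons(pair(q(cons(pair(q(cons(pair(0, c), 0)), c), a)), pair(cons(c, 0), cons(c, 0))), pair(pair(pair(c, 0), pair(0, q(cons(pair(0, c), a)))), q(cons(pair(0, c), c)))):
1. cons(pair(q(cons(pair(q(cons(pair(0, c), 0)), c), a)), pair(cons(c, 0), cons(c, 0))), pair(pair(pair(c, 0), pair(0, q(cons(pair(0, c), a)))), q(cons(pair(0, c), c))))  →  cons(pair(q(cons(pair(0, c), a)), pair(cons(c, 0), cons(c, 0))), pair(pair(pair(c, 0), pair(0, q(cons(pair(0, c), a)))), q(cons(pair(0, c), c))))   [R3 at 1.1.1.1.1]
2. cons(pair(q(cons(pair(0, c), a)), pair(cons(c, 0), cons(c, 0))), pair(pair(pair(c, 0), pair(0, q(cons(pair(0, c), a)))), q(cons(pair(0, c), c))))  →  cons(pair(a, pair(cons(c, 0), cons(c, 0))), pair(pair(pair(c, 0), pair(0, q(cons(pair(0, c), a)))), q(cons(pair(0, c), c))))   [R3 at 1.1]
3. cons(pair(a, pair(cons(c, 0), cons(c, 0))), pair(pair(pair(c, 0), pair(0, q(cons(pair(0, c), a)))), q(cons(pair(0, c), c))))  →  cons(pair(a, pair(cons(c, 0), cons(c, 0))), pair(pair(pair(c, 0), pair(0, a)), q(cons(pair(0, c), c))))   [R3 at 2.1.2.2]
4. cons(pair(a, pair(cons(c, 0), cons(c, 0))), pair(pair(pair(c, 0), pair(0, a)), q(cons(pair(0, c), c))))  →  cons(pair(a, pair(cons(c, 0), cons(c, 0))), pair(pair(pair(c, 0), pair(0, a)), c))   [R3 at 2.2]

yes — NF(t₁) = cons(pair(a, pair(cons(c, 0), cons(c, 0))), pair(pair(pair(c, 0), pair(0, a)), c)), NF(t₂) = cons(pair(a, pair(cons(c, 0), cons(c, 0))), pair(pair(pair(c, 0), pair(0, a)), c))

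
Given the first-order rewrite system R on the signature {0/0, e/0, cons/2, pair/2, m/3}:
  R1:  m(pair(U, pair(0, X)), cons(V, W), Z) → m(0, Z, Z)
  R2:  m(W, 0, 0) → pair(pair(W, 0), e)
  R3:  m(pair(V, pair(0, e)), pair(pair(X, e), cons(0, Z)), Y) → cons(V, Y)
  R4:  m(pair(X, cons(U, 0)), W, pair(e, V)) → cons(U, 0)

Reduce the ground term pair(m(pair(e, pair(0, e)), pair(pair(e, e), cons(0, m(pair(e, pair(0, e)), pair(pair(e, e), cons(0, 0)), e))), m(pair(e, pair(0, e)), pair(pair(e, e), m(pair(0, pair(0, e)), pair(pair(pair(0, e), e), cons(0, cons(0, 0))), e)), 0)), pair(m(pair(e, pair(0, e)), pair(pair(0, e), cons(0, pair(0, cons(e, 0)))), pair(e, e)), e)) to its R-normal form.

1. pair(m(pair(e, pair(0, e)), pair(pair(e, e), cons(0, m(pair(e, pair(0, e)), pair(pair(e, e), cons(0, 0)), e))), m(pair(e, pair(0, e)), pair(pair(e, e), m(pair(0, pair(0, e)), pair(pair(pair(0, e), e), cons(0, cons(0, 0))), e)), 0)), pair(m(pair(e, pair(0, e)), pair(pair(0, e), cons(0, pair(0, cons(e, 0)))), pair(e, e)), e))  →  pair(cons(e, m(pair(e, pair(0, e)), pair(pair(e, e), m(pair(0, pair(0, e)), pair(pair(pair(0, e), e), cons(0, cons(0, 0))), e)), 0)), pair(m(pair(e, pair(0, e)), pair(pair(0, e), cons(0, pair(0, cons(e, 0)))), pair(e, e)), e))   [R3 at 1]
2. pair(cons(e, m(pair(e, pair(0, e)), pair(pair(e, e), m(pair(0, pair(0, e)), pair(pair(pair(0, e), e), cons(0, cons(0, 0))), e)), 0)), pair(m(pair(e, pair(0, e)), pair(pair(0, e), cons(0, pair(0, cons(e, 0)))), pair(e, e)), e))  →  pair(cons(e, m(pair(e, pair(0, e)), pair(pair(e, e), cons(0, e)), 0)), pair(m(pair(e, pair(0, e)), pair(pair(0, e), cons(0, pair(0, cons(e, 0)))), pair(e, e)), e))   [R3 at 1.2.2.2]
3. pair(cons(e, m(pair(e, pair(0, e)), pair(pair(e, e), cons(0, e)), 0)), pair(m(pair(e, pair(0, e)), pair(pair(0, e), cons(0, pair(0, cons(e, 0)))), pair(e, e)), e))  →  pair(cons(e, cons(e, 0)), pair(m(pair(e, pair(0, e)), pair(pair(0, e), cons(0, pair(0, cons(e, 0)))), pair(e, e)), e))   [R3 at 1.2]
4. pair(cons(e, cons(e, 0)), pair(m(pair(e, pair(0, e)), pair(pair(0, e), cons(0, pair(0, cons(e, 0)))), pair(e, e)), e))  →  pair(cons(e, cons(e, 0)), pair(cons(e, pair(e, e)), e))   [R3 at 2.1]

pair(cons(e, cons(e, 0)), pair(cons(e, pair(e, e)), e))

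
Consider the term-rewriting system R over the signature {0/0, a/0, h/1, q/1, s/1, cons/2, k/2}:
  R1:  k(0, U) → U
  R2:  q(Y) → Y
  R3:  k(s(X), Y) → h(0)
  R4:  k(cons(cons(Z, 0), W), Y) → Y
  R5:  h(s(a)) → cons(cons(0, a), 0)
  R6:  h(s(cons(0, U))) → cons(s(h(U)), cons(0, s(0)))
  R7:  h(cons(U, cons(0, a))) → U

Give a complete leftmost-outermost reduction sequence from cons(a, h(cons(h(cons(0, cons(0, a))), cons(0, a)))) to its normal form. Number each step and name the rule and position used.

1. cons(a, h(cons(h(cons(0, cons(0, a))), cons(0, a))))  →  cons(a, h(cons(0, cons(0, a))))   [R7 at 2]
2. cons(a, h(cons(0, cons(0, a))))  →  cons(a, 0)   [R7 at 2]

cons(a, 0)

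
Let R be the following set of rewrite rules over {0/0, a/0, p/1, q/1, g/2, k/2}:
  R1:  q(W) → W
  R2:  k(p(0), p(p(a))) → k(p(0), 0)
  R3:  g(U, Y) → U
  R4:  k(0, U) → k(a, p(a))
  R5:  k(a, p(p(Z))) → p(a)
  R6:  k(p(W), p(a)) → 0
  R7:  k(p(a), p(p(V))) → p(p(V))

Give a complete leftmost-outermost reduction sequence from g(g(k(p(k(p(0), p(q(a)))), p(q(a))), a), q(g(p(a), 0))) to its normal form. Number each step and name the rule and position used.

1. g(g(k(p(k(p(0), p(q(a)))), p(q(a))), a), q(g(p(a), 0)))  →  g(k(p(k(p(0), p(q(a)))), p(q(a))), a)   [R3 at ε]
2. g(k(p(k(p(0), p(q(a)))), p(q(a))), a)  →  k(p(k(p(0), p(q(a)))), p(q(a)))   [R3 at ε]
3. k(p(k(p(0), p(q(a)))), p(q(a)))  →  k(p(k(p(0), p(a))), p(q(a)))   [R1 at 1.1.2.1]
4. k(p(k(p(0), p(a))), p(q(a)))  →  k(p(0), p(q(a)))   [R6 at 1.1]
5. k(p(0), p(q(a)))  →  k(p(0), p(a))   [R1 at 2.1]
6. k(p(0), p(a))  →  0   [R6 at ε]

0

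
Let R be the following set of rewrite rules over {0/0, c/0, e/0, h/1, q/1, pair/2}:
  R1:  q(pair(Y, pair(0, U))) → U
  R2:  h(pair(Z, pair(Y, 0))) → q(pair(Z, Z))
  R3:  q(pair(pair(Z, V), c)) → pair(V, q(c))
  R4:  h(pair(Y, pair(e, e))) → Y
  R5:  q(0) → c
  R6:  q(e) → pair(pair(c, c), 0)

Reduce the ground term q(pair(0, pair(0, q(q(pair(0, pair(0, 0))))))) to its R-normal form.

c

1. q(pair(0, pair(0, q(q(pair(0, pair(0, 0)))))))  →  q(q(pair(0, pair(0, 0))))   [R1 at ε]
2. q(q(pair(0, pair(0, 0))))  →  q(0)   [R1 at 1]
3. q(0)  →  c   [R5 at ε]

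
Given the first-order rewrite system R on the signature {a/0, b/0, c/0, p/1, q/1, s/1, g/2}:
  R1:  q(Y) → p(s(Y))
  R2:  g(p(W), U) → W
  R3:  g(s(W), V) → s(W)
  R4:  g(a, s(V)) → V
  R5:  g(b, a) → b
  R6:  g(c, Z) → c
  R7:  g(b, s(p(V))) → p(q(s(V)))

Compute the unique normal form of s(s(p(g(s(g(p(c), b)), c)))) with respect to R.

1. s(s(p(g(s(g(p(c), b)), c))))  →  s(s(p(s(g(p(c), b)))))   [R3 at 1.1.1]
2. s(s(p(s(g(p(c), b)))))  →  s(s(p(s(c))))   [R2 at 1.1.1.1]

s(s(p(s(c))))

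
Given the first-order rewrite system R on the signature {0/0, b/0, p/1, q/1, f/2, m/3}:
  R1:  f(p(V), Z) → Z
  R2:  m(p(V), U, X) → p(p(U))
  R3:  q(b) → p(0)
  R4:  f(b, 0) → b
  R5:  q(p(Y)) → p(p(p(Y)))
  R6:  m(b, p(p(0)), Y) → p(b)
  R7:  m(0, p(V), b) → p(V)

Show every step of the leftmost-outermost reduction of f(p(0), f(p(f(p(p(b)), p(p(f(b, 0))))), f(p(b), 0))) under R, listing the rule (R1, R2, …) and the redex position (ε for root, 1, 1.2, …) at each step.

1. f(p(0), f(p(f(p(p(b)), p(p(f(b, 0))))), f(p(b), 0)))  →  f(p(f(p(p(b)), p(p(f(b, 0))))), f(p(b), 0))   [R1 at ε]
2. f(p(f(p(p(b)), p(p(f(b, 0))))), f(p(b), 0))  →  f(p(b), 0)   [R1 at ε]
3. f(p(b), 0)  →  0   [R1 at ε]

0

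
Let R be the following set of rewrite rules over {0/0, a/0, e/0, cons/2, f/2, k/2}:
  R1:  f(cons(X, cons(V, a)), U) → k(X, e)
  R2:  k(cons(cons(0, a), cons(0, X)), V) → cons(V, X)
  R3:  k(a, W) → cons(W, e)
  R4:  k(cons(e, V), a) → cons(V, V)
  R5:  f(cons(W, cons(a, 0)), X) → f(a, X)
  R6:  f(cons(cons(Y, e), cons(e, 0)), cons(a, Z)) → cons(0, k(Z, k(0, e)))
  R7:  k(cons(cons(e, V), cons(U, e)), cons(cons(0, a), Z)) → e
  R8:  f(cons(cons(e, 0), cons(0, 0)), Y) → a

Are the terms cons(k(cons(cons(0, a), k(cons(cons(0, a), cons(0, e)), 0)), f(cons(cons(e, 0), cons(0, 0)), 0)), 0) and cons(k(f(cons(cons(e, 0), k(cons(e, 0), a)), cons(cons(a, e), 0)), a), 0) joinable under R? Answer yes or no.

Reduce t₁ = cons(k(cons(cons(0, a), k(cons(cons(0, a), cons(0, e)), 0)), f(cons(cons(e, 0), cons(0, 0)), 0)), 0):
1. cons(k(cons(cons(0, a), k(cons(cons(0, a), cons(0, e)), 0)), f(cons(cons(e, 0), cons(0, 0)), 0)), 0)  →  cons(k(cons(cons(0, a), cons(0, e)), f(cons(cons(e, 0), cons(0, 0)), 0)), 0)   [R2 at 1.1.2]
2. cons(k(cons(cons(0, a), cons(0, e)), f(cons(cons(e, 0), cons(0, 0)), 0)), 0)  →  cons(cons(f(cons(cons(e, 0), cons(0, 0)), 0), e), 0)   [R2 at 1]
3. cons(cons(f(cons(cons(e, 0), cons(0, 0)), 0), e), 0)  →  cons(cons(a, e), 0)   [R8 at 1.1]

Reduce t₂ = cons(k(f(cons(cons(e, 0), k(cons(e, 0), a)), cons(cons(a, e), 0)), a), 0):
1. cons(k(f(cons(cons(e, 0), k(cons(e, 0), a)), cons(cons(a, e), 0)), a), 0)  →  cons(k(f(cons(cons(e, 0), cons(0, 0)), cons(cons(a, e), 0)), a), 0)   [R4 at 1.1.1.2]
2. cons(k(f(cons(cons(e, 0), cons(0, 0)), cons(cons(a, e), 0)), a), 0)  →  cons(k(a, a), 0)   [R8 at 1.1]
3. cons(k(a, a), 0)  →  cons(cons(a, e), 0)   [R3 at 1]

yes — NF(t₁) = cons(cons(a, e), 0), NF(t₂) = cons(cons(a, e), 0)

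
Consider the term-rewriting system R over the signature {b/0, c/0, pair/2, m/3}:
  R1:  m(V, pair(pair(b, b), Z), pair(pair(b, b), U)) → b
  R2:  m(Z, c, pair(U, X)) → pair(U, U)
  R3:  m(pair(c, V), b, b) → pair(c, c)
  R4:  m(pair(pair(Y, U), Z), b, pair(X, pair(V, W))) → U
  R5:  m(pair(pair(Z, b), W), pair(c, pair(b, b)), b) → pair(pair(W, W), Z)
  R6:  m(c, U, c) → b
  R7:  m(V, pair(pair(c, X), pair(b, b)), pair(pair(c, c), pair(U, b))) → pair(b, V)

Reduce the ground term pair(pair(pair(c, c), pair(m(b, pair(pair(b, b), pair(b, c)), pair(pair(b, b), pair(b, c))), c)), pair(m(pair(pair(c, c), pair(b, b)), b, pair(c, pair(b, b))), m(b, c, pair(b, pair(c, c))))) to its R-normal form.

1. pair(pair(pair(c, c), pair(m(b, pair(pair(b, b), pair(b, c)), pair(pair(b, b), pair(b, c))), c)), pair(m(pair(pair(c, c), pair(b, b)), b, pair(c, pair(b, b))), m(b, c, pair(b, pair(c, c)))))  →  pair(pair(pair(c, c), pair(b, c)), pair(m(pair(pair(c, c), pair(b, b)), b, pair(c, pair(b, b))), m(b, c, pair(b, pair(c, c)))))   [R1 at 1.2.1]
2. pair(pair(pair(c, c), pair(b, c)), pair(m(pair(pair(c, c), pair(b, b)), b, pair(c, pair(b, b))), m(b, c, pair(b, pair(c, c)))))  →  pair(pair(pair(c, c), pair(b, c)), pair(c, m(b, c, pair(b, pair(c, c)))))   [R4 at 2.1]
3. pair(pair(pair(c, c), pair(b, c)), pair(c, m(b, c, pair(b, pair(c, c)))))  →  pair(pair(pair(c, c), pair(b, c)), pair(c, pair(b, b)))   [R2 at 2.2]

pair(pair(pair(c, c), pair(b, c)), pair(c, pair(b, b)))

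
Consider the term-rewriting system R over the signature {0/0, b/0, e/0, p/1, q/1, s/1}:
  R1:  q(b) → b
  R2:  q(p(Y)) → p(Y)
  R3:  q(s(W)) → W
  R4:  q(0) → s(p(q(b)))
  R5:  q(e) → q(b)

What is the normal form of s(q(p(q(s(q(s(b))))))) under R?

1. s(q(p(q(s(q(s(b)))))))  →  s(p(q(s(q(s(b))))))   [R2 at 1]
2. s(p(q(s(q(s(b))))))  →  s(p(q(s(b))))   [R3 at 1.1]
3. s(p(q(s(b))))  →  s(p(b))   [R3 at 1.1]

s(p(b))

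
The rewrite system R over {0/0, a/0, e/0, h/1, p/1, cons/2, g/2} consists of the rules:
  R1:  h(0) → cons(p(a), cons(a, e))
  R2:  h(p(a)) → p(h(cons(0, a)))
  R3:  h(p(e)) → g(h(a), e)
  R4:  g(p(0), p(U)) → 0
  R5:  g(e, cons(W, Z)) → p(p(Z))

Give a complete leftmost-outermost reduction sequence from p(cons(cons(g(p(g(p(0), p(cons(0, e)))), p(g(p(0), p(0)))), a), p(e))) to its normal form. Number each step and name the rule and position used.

p(cons(cons(0, a), p(e)))

1. p(cons(cons(g(p(g(p(0), p(cons(0, e)))), p(g(p(0), p(0)))), a), p(e)))  →  p(cons(cons(g(p(0), p(g(p(0), p(0)))), a), p(e)))   [R4 at 1.1.1.1.1]
2. p(cons(cons(g(p(0), p(g(p(0), p(0)))), a), p(e)))  →  p(cons(cons(0, a), p(e)))   [R4 at 1.1.1]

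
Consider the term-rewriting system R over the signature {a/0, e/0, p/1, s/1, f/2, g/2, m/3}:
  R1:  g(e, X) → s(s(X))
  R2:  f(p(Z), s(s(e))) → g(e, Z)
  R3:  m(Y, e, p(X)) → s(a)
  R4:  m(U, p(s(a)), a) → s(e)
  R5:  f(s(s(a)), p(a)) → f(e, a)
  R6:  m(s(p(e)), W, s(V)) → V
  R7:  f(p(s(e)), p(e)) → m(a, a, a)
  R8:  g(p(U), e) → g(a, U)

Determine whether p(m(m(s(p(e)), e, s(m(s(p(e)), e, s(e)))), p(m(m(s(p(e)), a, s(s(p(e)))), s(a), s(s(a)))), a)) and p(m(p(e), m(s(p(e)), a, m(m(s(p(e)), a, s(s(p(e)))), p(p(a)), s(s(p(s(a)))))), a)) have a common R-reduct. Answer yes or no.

yes — NF(t₁) = p(s(e)), NF(t₂) = p(s(e))

Reduce t₁ = p(m(m(s(p(e)), e, s(m(s(p(e)), e, s(e)))), p(m(m(s(p(e)), a, s(s(p(e)))), s(a), s(s(a)))), a)):
1. p(m(m(s(p(e)), e, s(m(s(p(e)), e, s(e)))), p(m(m(s(p(e)), a, s(s(p(e)))), s(a), s(s(a)))), a))  →  p(m(m(s(p(e)), e, s(e)), p(m(m(s(p(e)), a, s(s(p(e)))), s(a), s(s(a)))), a))   [R6 at 1.1]
2. p(m(m(s(p(e)), e, s(e)), p(m(m(s(p(e)), a, s(s(p(e)))), s(a), s(s(a)))), a))  →  p(m(e, p(m(m(s(p(e)), a, s(s(p(e)))), s(a), s(s(a)))), a))   [R6 at 1.1]
3. p(m(e, p(m(m(s(p(e)), a, s(s(p(e)))), s(a), s(s(a)))), a))  →  p(m(e, p(m(s(p(e)), s(a), s(s(a)))), a))   [R6 at 1.2.1.1]
4. p(m(e, p(m(s(p(e)), s(a), s(s(a)))), a))  →  p(m(e, p(s(a)), a))   [R6 at 1.2.1]
5. p(m(e, p(s(a)), a))  →  p(s(e))   [R4 at 1]

Reduce t₂ = p(m(p(e), m(s(p(e)), a, m(m(s(p(e)), a, s(s(p(e)))), p(p(a)), s(s(p(s(a)))))), a)):
1. p(m(p(e), m(s(p(e)), a, m(m(s(p(e)), a, s(s(p(e)))), p(p(a)), s(s(p(s(a)))))), a))  →  p(m(p(e), m(s(p(e)), a, m(s(p(e)), p(p(a)), s(s(p(s(a)))))), a))   [R6 at 1.2.3.1]
2. p(m(p(e), m(s(p(e)), a, m(s(p(e)), p(p(a)), s(s(p(s(a)))))), a))  →  p(m(p(e), m(s(p(e)), a, s(p(s(a)))), a))   [R6 at 1.2.3]
3. p(m(p(e), m(s(p(e)), a, s(p(s(a)))), a))  →  p(m(p(e), p(s(a)), a))   [R6 at 1.2]
4. p(m(p(e), p(s(a)), a))  →  p(s(e))   [R4 at 1]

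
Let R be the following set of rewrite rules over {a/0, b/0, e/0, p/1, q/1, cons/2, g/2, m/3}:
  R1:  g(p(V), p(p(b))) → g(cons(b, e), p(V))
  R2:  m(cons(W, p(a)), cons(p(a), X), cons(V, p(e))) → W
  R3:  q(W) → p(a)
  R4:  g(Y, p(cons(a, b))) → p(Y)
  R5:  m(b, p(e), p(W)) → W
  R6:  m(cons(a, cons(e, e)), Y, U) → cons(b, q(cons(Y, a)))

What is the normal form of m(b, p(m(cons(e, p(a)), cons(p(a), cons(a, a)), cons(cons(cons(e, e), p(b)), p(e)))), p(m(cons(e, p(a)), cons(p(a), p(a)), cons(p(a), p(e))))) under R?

1. m(b, p(m(cons(e, p(a)), cons(p(a), cons(a, a)), cons(cons(cons(e, e), p(b)), p(e)))), p(m(cons(e, p(a)), cons(p(a), p(a)), cons(p(a), p(e)))))  →  m(b, p(e), p(m(cons(e, p(a)), cons(p(a), p(a)), cons(p(a), p(e)))))   [R2 at 2.1]
2. m(b, p(e), p(m(cons(e, p(a)), cons(p(a), p(a)), cons(p(a), p(e)))))  →  m(cons(e, p(a)), cons(p(a), p(a)), cons(p(a), p(e)))   [R5 at ε]
3. m(cons(e, p(a)), cons(p(a), p(a)), cons(p(a), p(e)))  →  e   [R2 at ε]

e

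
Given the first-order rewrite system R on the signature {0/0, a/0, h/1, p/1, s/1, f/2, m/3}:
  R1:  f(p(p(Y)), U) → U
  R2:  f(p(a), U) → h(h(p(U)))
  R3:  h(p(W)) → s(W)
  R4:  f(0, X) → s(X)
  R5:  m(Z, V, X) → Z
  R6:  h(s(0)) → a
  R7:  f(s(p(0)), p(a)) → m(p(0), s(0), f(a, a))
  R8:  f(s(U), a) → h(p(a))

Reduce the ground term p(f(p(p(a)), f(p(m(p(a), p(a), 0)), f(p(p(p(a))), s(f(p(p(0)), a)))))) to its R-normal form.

1. p(f(p(p(a)), f(p(m(p(a), p(a), 0)), f(p(p(p(a))), s(f(p(p(0)), a))))))  →  p(f(p(m(p(a), p(a), 0)), f(p(p(p(a))), s(f(p(p(0)), a)))))   [R1 at 1]
2. p(f(p(m(p(a), p(a), 0)), f(p(p(p(a))), s(f(p(p(0)), a)))))  →  p(f(p(p(a)), f(p(p(p(a))), s(f(p(p(0)), a)))))   [R5 at 1.1.1]
3. p(f(p(p(a)), f(p(p(p(a))), s(f(p(p(0)), a)))))  →  p(f(p(p(p(a))), s(f(p(p(0)), a))))   [R1 at 1]
4. p(f(p(p(p(a))), s(f(p(p(0)), a))))  →  p(s(f(p(p(0)), a)))   [R1 at 1]
5. p(s(f(p(p(0)), a)))  →  p(s(a))   [R1 at 1.1]

p(s(a))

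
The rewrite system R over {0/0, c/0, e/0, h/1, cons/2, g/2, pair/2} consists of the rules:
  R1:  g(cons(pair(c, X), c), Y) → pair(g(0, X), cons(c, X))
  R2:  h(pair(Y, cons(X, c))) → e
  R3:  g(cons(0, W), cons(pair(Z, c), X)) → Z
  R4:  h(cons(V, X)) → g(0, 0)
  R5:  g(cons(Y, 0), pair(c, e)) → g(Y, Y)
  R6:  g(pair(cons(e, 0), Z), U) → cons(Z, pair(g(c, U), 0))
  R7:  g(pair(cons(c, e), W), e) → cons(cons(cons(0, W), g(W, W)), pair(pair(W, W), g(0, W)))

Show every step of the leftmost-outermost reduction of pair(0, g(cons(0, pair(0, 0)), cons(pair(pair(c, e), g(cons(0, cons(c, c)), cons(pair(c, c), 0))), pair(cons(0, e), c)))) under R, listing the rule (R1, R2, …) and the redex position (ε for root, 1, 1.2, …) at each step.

pair(0, pair(c, e))

1. pair(0, g(cons(0, pair(0, 0)), cons(pair(pair(c, e), g(cons(0, cons(c, c)), cons(pair(c, c), 0))), pair(cons(0, e), c))))  →  pair(0, g(cons(0, pair(0, 0)), cons(pair(pair(c, e), c), pair(cons(0, e), c))))   [R3 at 2.2.1.2]
2. pair(0, g(cons(0, pair(0, 0)), cons(pair(pair(c, e), c), pair(cons(0, e), c))))  →  pair(0, pair(c, e))   [R3 at 2]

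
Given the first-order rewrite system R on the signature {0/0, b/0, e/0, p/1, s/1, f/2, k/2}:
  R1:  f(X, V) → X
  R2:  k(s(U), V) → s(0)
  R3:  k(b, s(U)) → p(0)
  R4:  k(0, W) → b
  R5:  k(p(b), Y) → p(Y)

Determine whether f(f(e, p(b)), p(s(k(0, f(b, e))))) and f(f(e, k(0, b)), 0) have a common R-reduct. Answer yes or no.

Reduce t₁ = f(f(e, p(b)), p(s(k(0, f(b, e))))):
1. f(f(e, p(b)), p(s(k(0, f(b, e)))))  →  f(e, p(b))   [R1 at ε]
2. f(e, p(b))  →  e   [R1 at ε]

Reduce t₂ = f(f(e, k(0, b)), 0):
1. f(f(e, k(0, b)), 0)  →  f(e, k(0, b))   [R1 at ε]
2. f(e, k(0, b))  →  e   [R1 at ε]

yes — NF(t₁) = e, NF(t₂) = e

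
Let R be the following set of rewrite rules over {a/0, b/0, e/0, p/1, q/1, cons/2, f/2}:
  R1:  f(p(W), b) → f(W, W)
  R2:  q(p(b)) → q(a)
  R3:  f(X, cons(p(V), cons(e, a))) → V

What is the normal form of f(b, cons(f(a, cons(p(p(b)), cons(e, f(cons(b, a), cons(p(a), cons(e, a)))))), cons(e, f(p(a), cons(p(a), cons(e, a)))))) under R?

1. f(b, cons(f(a, cons(p(p(b)), cons(e, f(cons(b, a), cons(p(a), cons(e, a)))))), cons(e, f(p(a), cons(p(a), cons(e, a))))))  →  f(b, cons(f(a, cons(p(p(b)), cons(e, a))), cons(e, f(p(a), cons(p(a), cons(e, a))))))   [R3 at 2.1.2.2.2]
2. f(b, cons(f(a, cons(p(p(b)), cons(e, a))), cons(e, f(p(a), cons(p(a), cons(e, a))))))  →  f(b, cons(p(b), cons(e, f(p(a), cons(p(a), cons(e, a))))))   [R3 at 2.1]
3. f(b, cons(p(b), cons(e, f(p(a), cons(p(a), cons(e, a))))))  →  f(b, cons(p(b), cons(e, a)))   [R3 at 2.2.2]
4. f(b, cons(p(b), cons(e, a)))  →  b   [R3 at ε]

b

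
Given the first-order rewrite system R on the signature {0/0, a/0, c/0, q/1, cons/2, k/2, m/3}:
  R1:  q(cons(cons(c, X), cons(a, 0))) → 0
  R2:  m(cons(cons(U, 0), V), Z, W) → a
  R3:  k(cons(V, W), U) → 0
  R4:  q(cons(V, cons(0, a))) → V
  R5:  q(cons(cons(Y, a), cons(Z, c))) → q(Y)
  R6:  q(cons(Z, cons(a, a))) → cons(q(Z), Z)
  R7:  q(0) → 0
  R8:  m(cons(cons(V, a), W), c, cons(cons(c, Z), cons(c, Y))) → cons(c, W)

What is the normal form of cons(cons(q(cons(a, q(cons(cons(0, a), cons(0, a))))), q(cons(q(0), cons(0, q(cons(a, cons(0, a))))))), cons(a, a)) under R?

cons(cons(a, 0), cons(a, a))

1. cons(cons(q(cons(a, q(cons(cons(0, a), cons(0, a))))), q(cons(q(0), cons(0, q(cons(a, cons(0, a))))))), cons(a, a))  →  cons(cons(q(cons(a, cons(0, a))), q(cons(q(0), cons(0, q(cons(a, cons(0, a))))))), cons(a, a))   [R4 at 1.1.1.2]
2. cons(cons(q(cons(a, cons(0, a))), q(cons(q(0), cons(0, q(cons(a, cons(0, a))))))), cons(a, a))  →  cons(cons(a, q(cons(q(0), cons(0, q(cons(a, cons(0, a))))))), cons(a, a))   [R4 at 1.1]
3. cons(cons(a, q(cons(q(0), cons(0, q(cons(a, cons(0, a))))))), cons(a, a))  →  cons(cons(a, q(cons(0, cons(0, q(cons(a, cons(0, a))))))), cons(a, a))   [R7 at 1.2.1.1]
4. cons(cons(a, q(cons(0, cons(0, q(cons(a, cons(0, a))))))), cons(a, a))  →  cons(cons(a, q(cons(0, cons(0, a)))), cons(a, a))   [R4 at 1.2.1.2.2]
5. cons(cons(a, q(cons(0, cons(0, a)))), cons(a, a))  →  cons(cons(a, 0), cons(a, a))   [R4 at 1.2]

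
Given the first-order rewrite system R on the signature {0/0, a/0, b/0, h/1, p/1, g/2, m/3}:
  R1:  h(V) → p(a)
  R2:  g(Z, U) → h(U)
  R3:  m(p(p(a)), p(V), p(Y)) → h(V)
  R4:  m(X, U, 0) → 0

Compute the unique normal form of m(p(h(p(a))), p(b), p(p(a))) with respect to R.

1. m(p(h(p(a))), p(b), p(p(a)))  →  m(p(p(a)), p(b), p(p(a)))   [R1 at 1.1]
2. m(p(p(a)), p(b), p(p(a)))  →  h(b)   [R3 at ε]
3. h(b)  →  p(a)   [R1 at ε]

p(a)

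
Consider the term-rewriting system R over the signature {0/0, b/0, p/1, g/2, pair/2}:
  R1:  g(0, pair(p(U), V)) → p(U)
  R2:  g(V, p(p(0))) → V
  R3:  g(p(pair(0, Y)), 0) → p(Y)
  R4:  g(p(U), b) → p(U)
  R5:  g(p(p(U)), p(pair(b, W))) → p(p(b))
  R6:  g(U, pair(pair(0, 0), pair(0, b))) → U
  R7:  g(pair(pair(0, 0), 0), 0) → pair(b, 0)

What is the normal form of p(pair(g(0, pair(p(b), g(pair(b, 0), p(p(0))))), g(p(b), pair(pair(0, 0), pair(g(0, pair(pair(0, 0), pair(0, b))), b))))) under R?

1. p(pair(g(0, pair(p(b), g(pair(b, 0), p(p(0))))), g(p(b), pair(pair(0, 0), pair(g(0, pair(pair(0, 0), pair(0, b))), b)))))  →  p(pair(p(b), g(p(b), pair(pair(0, 0), pair(g(0, pair(pair(0, 0), pair(0, b))), b)))))   [R1 at 1.1]
2. p(pair(p(b), g(p(b), pair(pair(0, 0), pair(g(0, pair(pair(0, 0), pair(0, b))), b)))))  →  p(pair(p(b), g(p(b), pair(pair(0, 0), pair(0, b)))))   [R6 at 1.2.2.2.1]
3. p(pair(p(b), g(p(b), pair(pair(0, 0), pair(0, b)))))  →  p(pair(p(b), p(b)))   [R6 at 1.2]

p(pair(p(b), p(b)))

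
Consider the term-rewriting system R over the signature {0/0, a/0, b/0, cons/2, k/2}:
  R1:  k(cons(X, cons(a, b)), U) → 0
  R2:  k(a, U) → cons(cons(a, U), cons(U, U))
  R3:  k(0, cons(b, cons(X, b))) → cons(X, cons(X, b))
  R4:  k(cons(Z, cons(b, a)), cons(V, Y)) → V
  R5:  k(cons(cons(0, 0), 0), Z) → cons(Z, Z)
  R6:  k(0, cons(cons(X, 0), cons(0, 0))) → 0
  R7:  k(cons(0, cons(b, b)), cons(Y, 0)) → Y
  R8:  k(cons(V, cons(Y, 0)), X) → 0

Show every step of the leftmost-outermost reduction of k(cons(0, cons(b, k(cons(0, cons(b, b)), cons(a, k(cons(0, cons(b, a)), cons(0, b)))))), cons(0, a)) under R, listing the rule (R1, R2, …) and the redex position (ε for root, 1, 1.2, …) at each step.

1. k(cons(0, cons(b, k(cons(0, cons(b, b)), cons(a, k(cons(0, cons(b, a)), cons(0, b)))))), cons(0, a))  →  k(cons(0, cons(b, k(cons(0, cons(b, b)), cons(a, 0)))), cons(0, a))   [R4 at 1.2.2.2.2]
2. k(cons(0, cons(b, k(cons(0, cons(b, b)), cons(a, 0)))), cons(0, a))  →  k(cons(0, cons(b, a)), cons(0, a))   [R7 at 1.2.2]
3. k(cons(0, cons(b, a)), cons(0, a))  →  0   [R4 at ε]

0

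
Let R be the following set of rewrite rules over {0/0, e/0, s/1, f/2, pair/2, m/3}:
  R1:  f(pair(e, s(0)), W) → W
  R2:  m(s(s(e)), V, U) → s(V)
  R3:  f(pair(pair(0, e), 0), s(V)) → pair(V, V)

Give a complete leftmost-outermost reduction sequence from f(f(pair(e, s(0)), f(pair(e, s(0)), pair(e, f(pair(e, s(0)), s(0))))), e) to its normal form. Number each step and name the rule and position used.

1. f(f(pair(e, s(0)), f(pair(e, s(0)), pair(e, f(pair(e, s(0)), s(0))))), e)  →  f(f(pair(e, s(0)), pair(e, f(pair(e, s(0)), s(0)))), e)   [R1 at 1]
2. f(f(pair(e, s(0)), pair(e, f(pair(e, s(0)), s(0)))), e)  →  f(pair(e, f(pair(e, s(0)), s(0))), e)   [R1 at 1]
3. f(pair(e, f(pair(e, s(0)), s(0))), e)  →  f(pair(e, s(0)), e)   [R1 at 1.2]
4. f(pair(e, s(0)), e)  →  e   [R1 at ε]

e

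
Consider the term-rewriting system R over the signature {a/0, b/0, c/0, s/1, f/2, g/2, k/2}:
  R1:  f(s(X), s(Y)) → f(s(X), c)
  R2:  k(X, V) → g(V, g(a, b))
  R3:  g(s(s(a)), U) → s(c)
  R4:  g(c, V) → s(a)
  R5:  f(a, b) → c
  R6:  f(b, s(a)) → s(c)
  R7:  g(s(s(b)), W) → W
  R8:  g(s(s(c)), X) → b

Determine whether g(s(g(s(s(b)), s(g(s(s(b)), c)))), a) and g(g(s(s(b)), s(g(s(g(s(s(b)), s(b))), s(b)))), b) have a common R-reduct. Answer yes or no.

yes — NF(t₁) = b, NF(t₂) = b

Reduce t₁ = g(s(g(s(s(b)), s(g(s(s(b)), c)))), a):
1. g(s(g(s(s(b)), s(g(s(s(b)), c)))), a)  →  g(s(s(g(s(s(b)), c))), a)   [R7 at 1.1]
2. g(s(s(g(s(s(b)), c))), a)  →  g(s(s(c)), a)   [R7 at 1.1.1]
3. g(s(s(c)), a)  →  b   [R8 at ε]

Reduce t₂ = g(g(s(s(b)), s(g(s(g(s(s(b)), s(b))), s(b)))), b):
1. g(g(s(s(b)), s(g(s(g(s(s(b)), s(b))), s(b)))), b)  →  g(s(g(s(g(s(s(b)), s(b))), s(b))), b)   [R7 at 1]
2. g(s(g(s(g(s(s(b)), s(b))), s(b))), b)  →  g(s(g(s(s(b)), s(b))), b)   [R7 at 1.1.1.1]
3. g(s(g(s(s(b)), s(b))), b)  →  g(s(s(b)), b)   [R7 at 1.1]
4. g(s(s(b)), b)  →  b   [R7 at ε]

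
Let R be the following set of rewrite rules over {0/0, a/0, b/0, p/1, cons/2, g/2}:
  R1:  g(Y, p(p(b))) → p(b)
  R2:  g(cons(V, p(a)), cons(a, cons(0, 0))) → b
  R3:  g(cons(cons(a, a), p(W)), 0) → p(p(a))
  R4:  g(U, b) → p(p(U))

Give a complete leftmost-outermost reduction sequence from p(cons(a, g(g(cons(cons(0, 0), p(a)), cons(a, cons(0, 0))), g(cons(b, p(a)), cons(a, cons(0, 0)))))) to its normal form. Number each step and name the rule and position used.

1. p(cons(a, g(g(cons(cons(0, 0), p(a)), cons(a, cons(0, 0))), g(cons(b, p(a)), cons(a, cons(0, 0))))))  →  p(cons(a, g(b, g(cons(b, p(a)), cons(a, cons(0, 0))))))   [R2 at 1.2.1]
2. p(cons(a, g(b, g(cons(b, p(a)), cons(a, cons(0, 0))))))  →  p(cons(a, g(b, b)))   [R2 at 1.2.2]
3. p(cons(a, g(b, b)))  →  p(cons(a, p(p(b))))   [R4 at 1.2]

p(cons(a, p(p(b))))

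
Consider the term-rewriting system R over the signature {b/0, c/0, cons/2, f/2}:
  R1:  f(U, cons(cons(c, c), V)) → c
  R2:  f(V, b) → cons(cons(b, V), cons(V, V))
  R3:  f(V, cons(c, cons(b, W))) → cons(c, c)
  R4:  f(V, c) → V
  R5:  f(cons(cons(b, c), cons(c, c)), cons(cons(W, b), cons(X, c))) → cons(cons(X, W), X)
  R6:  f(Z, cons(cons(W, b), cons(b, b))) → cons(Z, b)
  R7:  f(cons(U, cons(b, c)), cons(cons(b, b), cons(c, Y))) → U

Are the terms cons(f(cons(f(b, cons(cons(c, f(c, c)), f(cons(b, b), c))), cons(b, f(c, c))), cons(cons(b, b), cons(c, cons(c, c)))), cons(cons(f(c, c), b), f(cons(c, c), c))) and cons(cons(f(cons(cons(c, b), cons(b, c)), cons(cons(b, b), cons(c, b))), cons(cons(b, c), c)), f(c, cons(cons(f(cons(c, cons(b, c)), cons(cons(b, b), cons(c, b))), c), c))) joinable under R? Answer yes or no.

no — NF(t₁) = cons(c, cons(cons(c, b), cons(c, c))), NF(t₂) = cons(cons(cons(c, b), cons(cons(b, c), c)), c)

Reduce t₁ = cons(f(cons(f(b, cons(cons(c, f(c, c)), f(cons(b, b), c))), cons(b, f(c, c))), cons(cons(b, b), cons(c, cons(c, c)))), cons(cons(f(c, c), b), f(cons(c, c), c))):
1. cons(f(cons(f(b, cons(cons(c, f(c, c)), f(cons(b, b), c))), cons(b, f(c, c))), cons(cons(b, b), cons(c, cons(c, c)))), cons(cons(f(c, c), b), f(cons(c, c), c)))  →  cons(f(cons(f(b, cons(cons(c, c), f(cons(b, b), c))), cons(b, f(c, c))), cons(cons(b, b), cons(c, cons(c, c)))), cons(cons(f(c, c), b), f(cons(c, c), c)))   [R4 at 1.1.1.2.1.2]
2. cons(f(cons(f(b, cons(cons(c, c), f(cons(b, b), c))), cons(b, f(c, c))), cons(cons(b, b), cons(c, cons(c, c)))), cons(cons(f(c, c), b), f(cons(c, c), c)))  →  cons(f(cons(c, cons(b, f(c, c))), cons(cons(b, b), cons(c, cons(c, c)))), cons(cons(f(c, c), b), f(cons(c, c), c)))   [R1 at 1.1.1]
3. cons(f(cons(c, cons(b, f(c, c))), cons(cons(b, b), cons(c, cons(c, c)))), cons(cons(f(c, c), b), f(cons(c, c), c)))  →  cons(f(cons(c, cons(b, c)), cons(cons(b, b), cons(c, cons(c, c)))), cons(cons(f(c, c), b), f(cons(c, c), c)))   [R4 at 1.1.2.2]
4. cons(f(cons(c, cons(b, c)), cons(cons(b, b), cons(c, cons(c, c)))), cons(cons(f(c, c), b), f(cons(c, c), c)))  →  cons(c, cons(cons(f(c, c), b), f(cons(c, c), c)))   [R7 at 1]
5. cons(c, cons(cons(f(c, c), b), f(cons(c, c), c)))  →  cons(c, cons(cons(c, b), f(cons(c, c), c)))   [R4 at 2.1.1]
6. cons(c, cons(cons(c, b), f(cons(c, c), c)))  →  cons(c, cons(cons(c, b), cons(c, c)))   [R4 at 2.2]

Reduce t₂ = cons(cons(f(cons(cons(c, b), cons(b, c)), cons(cons(b, b), cons(c, b))), cons(cons(b, c), c)), f(c, cons(cons(f(cons(c, cons(b, c)), cons(cons(b, b), cons(c, b))), c), c))):
1. cons(cons(f(cons(cons(c, b), cons(b, c)), cons(cons(b, b), cons(c, b))), cons(cons(b, c), c)), f(c, cons(cons(f(cons(c, cons(b, c)), cons(cons(b, b), cons(c, b))), c), c)))  →  cons(cons(cons(c, b), cons(cons(b, c), c)), f(c, cons(cons(f(cons(c, cons(b, c)), cons(cons(b, b), cons(c, b))), c), c)))   [R7 at 1.1]
2. cons(cons(cons(c, b), cons(cons(b, c), c)), f(c, cons(cons(f(cons(c, cons(b, c)), cons(cons(b, b), cons(c, b))), c), c)))  →  cons(cons(cons(c, b), cons(cons(b, c), c)), f(c, cons(cons(c, c), c)))   [R7 at 2.2.1.1]
3. cons(cons(cons(c, b), cons(cons(b, c), c)), f(c, cons(cons(c, c), c)))  →  cons(cons(cons(c, b), cons(cons(b, c), c)), c)   [R1 at 2]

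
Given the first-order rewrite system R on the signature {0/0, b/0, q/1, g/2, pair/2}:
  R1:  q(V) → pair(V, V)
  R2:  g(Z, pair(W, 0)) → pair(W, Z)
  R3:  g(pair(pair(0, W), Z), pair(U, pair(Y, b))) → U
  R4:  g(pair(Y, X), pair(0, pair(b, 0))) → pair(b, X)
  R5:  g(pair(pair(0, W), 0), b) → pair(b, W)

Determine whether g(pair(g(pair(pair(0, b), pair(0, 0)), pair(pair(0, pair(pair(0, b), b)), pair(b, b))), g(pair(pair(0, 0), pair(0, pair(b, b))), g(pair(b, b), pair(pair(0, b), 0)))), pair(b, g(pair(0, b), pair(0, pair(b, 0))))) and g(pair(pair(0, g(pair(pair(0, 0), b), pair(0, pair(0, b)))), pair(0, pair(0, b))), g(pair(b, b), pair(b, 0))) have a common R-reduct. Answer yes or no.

Reduce t₁ = g(pair(g(pair(pair(0, b), pair(0, 0)), pair(pair(0, pair(pair(0, b), b)), pair(b, b))), g(pair(pair(0, 0), pair(0, pair(b, b))), g(pair(b, b), pair(pair(0, b), 0)))), pair(b, g(pair(0, b), pair(0, pair(b, 0))))):
1. g(pair(g(pair(pair(0, b), pair(0, 0)), pair(pair(0, pair(pair(0, b), b)), pair(b, b))), g(pair(pair(0, 0), pair(0, pair(b, b))), g(pair(b, b), pair(pair(0, b), 0)))), pair(b, g(pair(0, b), pair(0, pair(b, 0)))))  →  g(pair(pair(0, pair(pair(0, b), b)), g(pair(pair(0, 0), pair(0, pair(b, b))), g(pair(b, b), pair(pair(0, b), 0)))), pair(b, g(pair(0, b), pair(0, pair(b, 0)))))   [R3 at 1.1]
2. g(pair(pair(0, pair(pair(0, b), b)), g(pair(pair(0, 0), pair(0, pair(b, b))), g(pair(b, b), pair(pair(0, b), 0)))), pair(b, g(pair(0, b), pair(0, pair(b, 0)))))  →  g(pair(pair(0, pair(pair(0, b), b)), g(pair(pair(0, 0), pair(0, pair(b, b))), pair(pair(0, b), pair(b, b)))), pair(b, g(pair(0, b), pair(0, pair(b, 0)))))   [R2 at 1.2.2]
3. g(pair(pair(0, pair(pair(0, b), b)), g(pair(pair(0, 0), pair(0, pair(b, b))), pair(pair(0, b), pair(b, b)))), pair(b, g(pair(0, b), pair(0, pair(b, 0)))))  →  g(pair(pair(0, pair(pair(0, b), b)), pair(0, b)), pair(b, g(pair(0, b), pair(0, pair(b, 0)))))   [R3 at 1.2]
4. g(pair(pair(0, pair(pair(0, b), b)), pair(0, b)), pair(b, g(pair(0, b), pair(0, pair(b, 0)))))  →  g(pair(pair(0, pair(pair(0, b), b)), pair(0, b)), pair(b, pair(b, b)))   [R4 at 2.2]
5. g(pair(pair(0, pair(pair(0, b), b)), pair(0, b)), pair(b, pair(b, b)))  →  b   [R3 at ε]

Reduce t₂ = g(pair(pair(0, g(pair(pair(0, 0), b), pair(0, pair(0, b)))), pair(0, pair(0, b))), g(pair(b, b), pair(b, 0))):
1. g(pair(pair(0, g(pair(pair(0, 0), b), pair(0, pair(0, b)))), pair(0, pair(0, b))), g(pair(b, b), pair(b, 0)))  →  g(pair(pair(0, 0), pair(0, pair(0, b))), g(pair(b, b), pair(b, 0)))   [R3 at 1.1.2]
2. g(pair(pair(0, 0), pair(0, pair(0, b))), g(pair(b, b), pair(b, 0)))  →  g(pair(pair(0, 0), pair(0, pair(0, b))), pair(b, pair(b, b)))   [R2 at 2]
3. g(pair(pair(0, 0), pair(0, pair(0, b))), pair(b, pair(b, b)))  →  b   [R3 at ε]

yes — NF(t₁) = b, NF(t₂) = b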